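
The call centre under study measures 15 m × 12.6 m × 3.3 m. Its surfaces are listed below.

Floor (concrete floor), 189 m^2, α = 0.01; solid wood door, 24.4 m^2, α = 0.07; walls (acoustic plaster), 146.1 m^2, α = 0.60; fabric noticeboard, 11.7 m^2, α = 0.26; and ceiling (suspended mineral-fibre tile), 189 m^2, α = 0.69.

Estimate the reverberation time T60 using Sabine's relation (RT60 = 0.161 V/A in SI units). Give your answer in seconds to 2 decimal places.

Summing Sᵢαᵢ: 1.890 + 1.708 + 87.660 + 3.042 + 130.410 → A = 224.710 sabins.
Volume V = 15 × 12.6 × 3.3 = 623.7 m³.
RT60 = 0.161 · V / A = 0.161 × 623.7 / 224.710 = 0.45 s.

0.45 sec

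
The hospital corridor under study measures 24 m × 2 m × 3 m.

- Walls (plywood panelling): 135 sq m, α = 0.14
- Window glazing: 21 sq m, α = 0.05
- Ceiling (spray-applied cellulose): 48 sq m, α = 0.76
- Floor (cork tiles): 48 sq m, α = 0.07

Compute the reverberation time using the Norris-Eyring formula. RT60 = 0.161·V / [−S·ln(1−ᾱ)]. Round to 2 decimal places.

Total surface area S = 135 + 21 + 48 + 48 = 252.0 sq m.
Absorption A = 135×0.14 + 21×0.05 + 48×0.76 + 48×0.07 = 59.790 sabins.
ᾱ = 59.790 / 252.0 = 0.2373.
−S·ln(1−ᾱ) = −252.0 × ln(1 − 0.2373) = 68.264.
V = 24 × 2 × 3 = 144 m³.
RT60 = 0.161 × 144 / 68.264 = 0.34 s.

0.34 sec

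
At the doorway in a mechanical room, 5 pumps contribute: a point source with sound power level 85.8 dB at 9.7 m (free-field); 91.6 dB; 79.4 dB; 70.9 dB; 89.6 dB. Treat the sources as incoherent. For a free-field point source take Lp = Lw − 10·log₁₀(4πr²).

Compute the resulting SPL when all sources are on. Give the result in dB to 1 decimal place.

93.9 dB

Source at 9.7 m: Lp = 85.8 − 10·log₁₀(4π·9.7²) = 85.8 − 10·log₁₀(1182.370) = 55.1 dB.
Converting to relative power and adding: 10^(55.1/10) + 10^(91.6/10) + 10^(79.4/10) + 10^(70.9/10) + 10^(89.6/10) = 2.457e+09.
Back to dB: 10·log₁₀ Σ = 93.9 dB.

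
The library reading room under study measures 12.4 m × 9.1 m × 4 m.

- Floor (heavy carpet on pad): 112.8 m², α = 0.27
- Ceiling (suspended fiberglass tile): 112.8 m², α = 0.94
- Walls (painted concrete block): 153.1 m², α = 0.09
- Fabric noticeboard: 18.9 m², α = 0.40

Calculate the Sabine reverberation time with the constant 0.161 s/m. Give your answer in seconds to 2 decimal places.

Total absorption A = 112.8·0.27 + 112.8·0.94 + 153.1·0.09 + 18.9·0.40
  = 30.456 + 106.032 + 13.779 + 7.560 = 157.827 m² sabins.
Room volume: 451.36 m³.
Sabine: RT60 = 0.161 × 451.36 / 157.827 = 0.46 s.

0.46 seconds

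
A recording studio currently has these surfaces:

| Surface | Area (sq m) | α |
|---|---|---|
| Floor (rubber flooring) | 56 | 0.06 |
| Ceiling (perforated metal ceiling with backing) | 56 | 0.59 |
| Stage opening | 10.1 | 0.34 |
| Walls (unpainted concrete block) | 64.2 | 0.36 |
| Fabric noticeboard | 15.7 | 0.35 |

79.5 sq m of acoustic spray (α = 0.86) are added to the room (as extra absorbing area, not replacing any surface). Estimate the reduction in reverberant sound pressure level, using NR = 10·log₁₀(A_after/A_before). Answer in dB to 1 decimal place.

3.0 dB

Total absorption A_before = 56·0.06 + 56·0.59 + 10.1·0.34 + 64.2·0.36 + 15.7·0.35
  = 3.360 + 33.040 + 3.434 + 23.112 + 5.495 = 68.441 sq m sabins.
Treatment contributes 79.5·0.86 = 68.370 sabins.
New total A_after = 136.811 sabins.
Reduction = 10 log₁₀(A_after/A_before) = 10 log₁₀(1.9990) = 3.0 dB.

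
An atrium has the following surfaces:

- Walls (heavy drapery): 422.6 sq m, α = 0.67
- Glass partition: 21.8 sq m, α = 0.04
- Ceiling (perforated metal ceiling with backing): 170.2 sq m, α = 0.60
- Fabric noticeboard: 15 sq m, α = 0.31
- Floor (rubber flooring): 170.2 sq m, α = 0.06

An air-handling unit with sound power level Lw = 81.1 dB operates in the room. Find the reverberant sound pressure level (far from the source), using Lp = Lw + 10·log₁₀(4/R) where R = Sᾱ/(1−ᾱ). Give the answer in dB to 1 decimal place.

Σ(Sᵢαᵢ) = 422.6×0.67 + 21.8×0.04 + 170.2×0.60 + 15×0.31 + 170.2×0.06 = 400.996; total area S = 799.8 sq m.
ᾱ = 400.996/799.8 = 0.5014; R = Sᾱ/(1−ᾱ) = 400.996/(1−0.5014) = 804.244 sq m.
Lp = Lw + 10 log₁₀(4/R) = 81.1 -23.03 = 58.1 dB.

58.1 dB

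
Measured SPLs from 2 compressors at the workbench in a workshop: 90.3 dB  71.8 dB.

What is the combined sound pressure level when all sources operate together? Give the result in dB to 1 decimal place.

Converting to relative power and adding: 10^(90.3/10) + 10^(71.8/10) = 1.087e+09.
Combined level = 10 log₁₀(1.087e+09) = 90.4 dB.

90.4 dB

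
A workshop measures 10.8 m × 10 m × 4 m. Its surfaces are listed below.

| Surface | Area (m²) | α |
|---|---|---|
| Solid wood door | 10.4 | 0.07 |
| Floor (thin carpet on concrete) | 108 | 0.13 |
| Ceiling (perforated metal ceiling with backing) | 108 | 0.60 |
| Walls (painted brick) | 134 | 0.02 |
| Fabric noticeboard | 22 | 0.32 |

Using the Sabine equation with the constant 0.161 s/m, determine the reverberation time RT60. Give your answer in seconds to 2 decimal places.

0.78 sec

Summing Sᵢαᵢ: 0.728 + 14.040 + 64.800 + 2.680 + 7.040 → A = 89.288 sabins.
Volume V = 10.8 × 10 × 4 = 432 m³.
Sabine: RT60 = 0.161 × 432 / 89.288 = 0.78 s.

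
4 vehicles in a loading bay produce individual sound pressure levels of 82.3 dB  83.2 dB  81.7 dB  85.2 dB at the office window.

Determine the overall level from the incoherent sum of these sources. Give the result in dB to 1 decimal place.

Sum in the linear (power) domain: Σ 10^(Lᵢ/10) = 10^(82.3/10) + 10^(83.2/10) + 10^(81.7/10) + 10^(85.2/10) = 8.578e+08.
Combined level = 10 log₁₀(8.578e+08) = 89.3 dB.

89.3 dB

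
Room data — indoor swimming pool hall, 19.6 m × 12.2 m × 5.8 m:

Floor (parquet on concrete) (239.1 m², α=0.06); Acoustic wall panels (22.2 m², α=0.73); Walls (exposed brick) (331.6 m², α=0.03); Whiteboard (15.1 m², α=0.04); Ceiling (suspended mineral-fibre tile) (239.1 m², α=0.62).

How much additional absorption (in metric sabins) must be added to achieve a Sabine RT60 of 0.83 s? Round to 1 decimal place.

Total absorption A₁ = 239.1×0.06 + 22.2×0.73 + 331.6×0.03 + 15.1×0.04 + 239.1×0.62
  = 14.346 + 16.206 + 9.948 + 0.604 + 148.242 = 189.346 m² sabins.
Target A₂ = 0.161·1386.896/0.83 = 269.024 sabins (V = 1386.896 m³).
Shortfall: 269.024 − 189.346 = 79.7 sabins.

79.7 sabins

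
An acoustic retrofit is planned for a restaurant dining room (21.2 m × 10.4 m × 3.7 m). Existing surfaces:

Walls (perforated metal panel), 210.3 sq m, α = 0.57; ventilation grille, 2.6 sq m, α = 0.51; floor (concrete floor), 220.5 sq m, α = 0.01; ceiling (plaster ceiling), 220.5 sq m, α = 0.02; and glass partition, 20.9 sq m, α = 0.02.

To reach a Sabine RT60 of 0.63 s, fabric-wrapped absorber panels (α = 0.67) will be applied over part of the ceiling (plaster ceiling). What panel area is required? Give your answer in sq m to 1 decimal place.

123.5

Total absorption A₁ = 210.3·0.57 + 2.6·0.51 + 220.5·0.01 + 220.5·0.02 + 20.9·0.02
  = 119.871 + 1.326 + 2.205 + 4.410 + 0.418 = 128.230 sq m sabins.
V = 815.776 m³. Target absorption A₂ = 0.161 × 815.776 / 0.63 = 208.476 sabins.
Absorption to add: 208.476 − 128.230 = 80.246 sabins.
Each sq m of panel replacing the ceiling (plaster ceiling) adds (0.67 − 0.02) = 0.65 sabins.
Area = ΔA/Δα = 80.246/0.65 = 123.5 sq m.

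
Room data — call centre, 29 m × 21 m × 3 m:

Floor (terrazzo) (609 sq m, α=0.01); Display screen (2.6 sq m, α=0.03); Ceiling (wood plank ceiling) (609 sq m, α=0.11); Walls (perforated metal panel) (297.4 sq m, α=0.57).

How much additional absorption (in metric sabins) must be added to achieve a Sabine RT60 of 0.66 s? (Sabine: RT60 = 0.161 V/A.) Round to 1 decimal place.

Summing Sᵢαᵢ: 6.090 + 0.078 + 66.990 + 169.518 → A₁ = 242.676 sabins.
Target A₂ = 0.161·1827/0.66 = 445.677 sabins (V = 1827 m³).
ΔA = A₂ − A₁ = 445.677 − 242.676 = 203.0 sabins.

203.0 sabins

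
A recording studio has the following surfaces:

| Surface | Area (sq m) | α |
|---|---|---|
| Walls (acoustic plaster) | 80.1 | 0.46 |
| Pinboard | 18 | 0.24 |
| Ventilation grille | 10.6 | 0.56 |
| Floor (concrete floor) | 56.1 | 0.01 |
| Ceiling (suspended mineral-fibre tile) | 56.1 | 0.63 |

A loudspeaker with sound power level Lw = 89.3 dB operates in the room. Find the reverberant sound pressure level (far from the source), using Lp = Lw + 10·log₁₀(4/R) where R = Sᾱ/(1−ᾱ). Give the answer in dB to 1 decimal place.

74.1 dB

Σ(Sᵢαᵢ) = 80.1×0.46 + 18×0.24 + 10.6×0.56 + 56.1×0.01 + 56.1×0.63 = 83.006; total area S = 220.9 sq m.
ᾱ = 83.006/220.9 = 0.3758; R = Sᾱ/(1−ᾱ) = 83.006/(1−0.3758) = 132.980 sq m.
Lp = Lw + 10 log₁₀(4/R) = 89.3 -15.22 = 74.1 dB.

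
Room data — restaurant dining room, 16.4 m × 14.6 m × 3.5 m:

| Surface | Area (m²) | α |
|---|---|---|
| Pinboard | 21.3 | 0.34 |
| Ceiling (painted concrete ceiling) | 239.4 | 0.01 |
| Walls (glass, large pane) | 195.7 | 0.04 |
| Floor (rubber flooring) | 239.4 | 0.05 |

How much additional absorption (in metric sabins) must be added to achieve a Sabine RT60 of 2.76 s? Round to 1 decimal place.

19.5 sabins

Summing Sᵢαᵢ: 7.242 + 2.394 + 7.828 + 11.970 → A₁ = 29.434 sabins.
V = 838.04 m³. Required absorption A₂ = 0.161 × 838.04 / 2.76 = 48.886 sabins.
ΔA = A₂ − A₁ = 48.886 − 29.434 = 19.5 sabins.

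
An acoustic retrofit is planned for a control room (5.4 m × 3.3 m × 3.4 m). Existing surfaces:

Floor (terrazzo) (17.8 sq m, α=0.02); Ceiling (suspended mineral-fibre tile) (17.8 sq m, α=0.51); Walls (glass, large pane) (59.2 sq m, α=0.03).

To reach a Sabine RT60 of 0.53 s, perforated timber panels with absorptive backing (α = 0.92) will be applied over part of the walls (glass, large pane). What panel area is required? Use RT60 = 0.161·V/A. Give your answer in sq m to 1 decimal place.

8.1

Summing Sᵢαᵢ: 0.356 + 9.078 + 1.776 → A₁ = 11.210 sabins.
V = 60.588 m³. Target absorption A₂ = 0.161 × 60.588 / 0.53 = 18.405 sabins.
ΔA needed = 18.405 − 11.210 = 7.195 sabins.
Net gain per sq m: Δα = 0.92 − 0.03 = 0.89.
Area = ΔA/Δα = 7.195/0.89 = 8.1 sq m.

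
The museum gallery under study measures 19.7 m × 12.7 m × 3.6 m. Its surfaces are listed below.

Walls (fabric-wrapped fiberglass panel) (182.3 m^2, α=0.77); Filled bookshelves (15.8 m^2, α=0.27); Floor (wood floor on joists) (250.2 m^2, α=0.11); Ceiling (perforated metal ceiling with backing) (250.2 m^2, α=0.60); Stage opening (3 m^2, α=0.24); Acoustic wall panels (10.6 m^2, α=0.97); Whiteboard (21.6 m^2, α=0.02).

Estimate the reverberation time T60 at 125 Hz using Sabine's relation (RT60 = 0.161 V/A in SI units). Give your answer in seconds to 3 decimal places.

0.435 seconds

Total absorption A = 182.3*0.77 + 15.8*0.27 + 250.2*0.11 + 250.2*0.60 + 3*0.24 + 10.6*0.97 + 21.6*0.02
  = 140.371 + 4.266 + 27.522 + 150.120 + 0.720 + 10.282 + 0.432 = 333.713 m^2 sabins.
Volume V = 19.7 × 12.7 × 3.6 = 900.684 m³.
Sabine: RT60 = 0.161 × 900.684 / 333.713 = 0.435 s.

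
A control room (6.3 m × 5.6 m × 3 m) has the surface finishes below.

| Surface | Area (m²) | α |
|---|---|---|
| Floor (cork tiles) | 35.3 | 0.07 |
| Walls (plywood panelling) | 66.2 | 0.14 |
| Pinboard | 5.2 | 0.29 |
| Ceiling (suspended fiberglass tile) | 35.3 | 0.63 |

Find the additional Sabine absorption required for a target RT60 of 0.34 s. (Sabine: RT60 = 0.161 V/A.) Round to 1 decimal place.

14.6 sabins

Total absorption A₁ = 35.3×0.07 + 66.2×0.14 + 5.2×0.29 + 35.3×0.63
  = 2.471 + 9.268 + 1.508 + 22.239 = 35.486 m² sabins.
Target A₂ = 0.161·105.84/0.34 = 50.118 sabins (V = 105.84 m³).
ΔA = A₂ − A₁ = 50.118 − 35.486 = 14.6 sabins.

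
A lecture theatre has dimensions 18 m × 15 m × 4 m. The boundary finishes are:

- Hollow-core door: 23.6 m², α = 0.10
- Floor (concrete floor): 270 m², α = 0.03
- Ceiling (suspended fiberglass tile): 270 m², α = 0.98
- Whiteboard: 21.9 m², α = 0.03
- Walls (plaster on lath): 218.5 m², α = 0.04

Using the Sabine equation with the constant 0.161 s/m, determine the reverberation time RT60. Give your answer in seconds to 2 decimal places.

Total absorption A = 23.6·0.10 + 270·0.03 + 270·0.98 + 21.9·0.03 + 218.5·0.04
  = 2.360 + 8.100 + 264.600 + 0.657 + 8.740 = 284.457 m² sabins.
Room volume: 1080 m³.
T = 0.161 V/A = 0.161·1080/284.457 = 0.61 s.

0.61 s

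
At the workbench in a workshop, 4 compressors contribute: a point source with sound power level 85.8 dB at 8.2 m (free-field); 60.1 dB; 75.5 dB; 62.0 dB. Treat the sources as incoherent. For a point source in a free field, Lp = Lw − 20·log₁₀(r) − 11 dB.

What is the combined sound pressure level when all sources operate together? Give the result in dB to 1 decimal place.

Source at 8.2 m: Lp = 85.8 − 20·log₁₀(8.2) − 11 = 56.5 dB.
Σ 10^(Lᵢ/10) = 3.854e+07.
L_total = 10·log₁₀(3.854e+07) = 75.9 dB.

75.9 dB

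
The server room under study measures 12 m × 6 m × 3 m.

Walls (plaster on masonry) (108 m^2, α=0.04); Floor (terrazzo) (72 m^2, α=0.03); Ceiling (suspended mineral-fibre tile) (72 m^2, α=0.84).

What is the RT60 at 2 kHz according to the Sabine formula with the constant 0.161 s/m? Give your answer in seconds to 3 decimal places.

0.519 s

A = Σ Sᵢαᵢ = 108*0.04 + 72*0.03 + 72*0.84 = 66.960 sabins.
Room volume: 216 m³.
T = 0.161 V/A = 0.161·216/66.960 = 0.519 s.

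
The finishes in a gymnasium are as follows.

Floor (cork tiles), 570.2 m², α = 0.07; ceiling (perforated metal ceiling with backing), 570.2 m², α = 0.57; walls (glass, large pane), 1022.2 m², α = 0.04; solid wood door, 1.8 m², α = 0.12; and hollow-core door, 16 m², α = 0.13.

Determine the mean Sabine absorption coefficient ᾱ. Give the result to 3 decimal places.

S = Σ Sᵢ = 570.2 + 570.2 + 1022.2 + 1.8 + 16 = 2180.4 m².
A = 570.2·0.07 + 570.2·0.57 + 1022.2·0.04 + 1.8·0.12 + 16·0.13 = 408.112 sabins.
ᾱ = A/S = 0.187.

0.187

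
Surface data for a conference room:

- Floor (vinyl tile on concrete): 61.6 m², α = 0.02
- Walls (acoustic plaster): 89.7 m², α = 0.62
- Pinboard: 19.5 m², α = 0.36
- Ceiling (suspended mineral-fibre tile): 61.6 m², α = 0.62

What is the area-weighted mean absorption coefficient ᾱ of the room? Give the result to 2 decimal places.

0.44

Total surface area S = 232.4 m².
Weighted sum Σ Sα = 102.058.
ᾱ = 102.058 / 232.4 = 0.44.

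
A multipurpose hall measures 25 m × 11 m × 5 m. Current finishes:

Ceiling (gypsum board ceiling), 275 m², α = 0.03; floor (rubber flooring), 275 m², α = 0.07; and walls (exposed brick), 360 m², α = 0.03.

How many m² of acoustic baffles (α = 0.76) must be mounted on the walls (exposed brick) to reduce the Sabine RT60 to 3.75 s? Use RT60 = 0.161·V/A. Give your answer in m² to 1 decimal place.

28.4

Summing Sᵢαᵢ: 8.250 + 19.250 + 10.800 → A₁ = 38.300 sabins.
V = 1375 m³. Target absorption A₂ = 0.161 × 1375 / 3.75 = 59.033 sabins.
ΔA needed = 59.033 − 38.300 = 20.733 sabins.
Each m² of panel replacing the walls (exposed brick) adds (0.76 − 0.03) = 0.73 sabins.
Area = ΔA/Δα = 20.733/0.73 = 28.4 m².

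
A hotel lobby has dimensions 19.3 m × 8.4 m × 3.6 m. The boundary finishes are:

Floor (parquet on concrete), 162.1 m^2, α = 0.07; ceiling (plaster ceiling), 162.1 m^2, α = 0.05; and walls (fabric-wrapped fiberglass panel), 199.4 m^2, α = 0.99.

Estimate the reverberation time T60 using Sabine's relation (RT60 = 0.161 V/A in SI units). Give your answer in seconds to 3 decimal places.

0.433 s

A = Σ Sᵢαᵢ = 162.1*0.07 + 162.1*0.05 + 199.4*0.99 = 216.858 sabins.
Volume V = 19.3 × 8.4 × 3.6 = 583.632 m³.
RT60 = 0.161 · V / A = 0.161 × 583.632 / 216.858 = 0.433 s.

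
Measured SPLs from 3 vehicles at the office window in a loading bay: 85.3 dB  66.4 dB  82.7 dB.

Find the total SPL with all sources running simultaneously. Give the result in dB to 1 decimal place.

Σ 10^(Lᵢ/10) = 5.294e+08.
L_total = 10·log₁₀(5.294e+08) = 87.2 dB.

87.2 dB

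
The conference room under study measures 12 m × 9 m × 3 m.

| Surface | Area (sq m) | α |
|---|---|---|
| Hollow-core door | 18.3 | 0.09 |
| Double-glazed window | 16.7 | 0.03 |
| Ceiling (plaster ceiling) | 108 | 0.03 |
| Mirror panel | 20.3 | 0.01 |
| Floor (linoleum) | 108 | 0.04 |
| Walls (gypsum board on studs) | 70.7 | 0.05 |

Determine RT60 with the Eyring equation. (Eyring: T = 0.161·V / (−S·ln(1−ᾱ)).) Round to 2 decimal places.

3.80 sec

Total surface area S = 18.3 + 16.7 + 108 + 20.3 + 108 + 70.7 = 342.0 sq m.
Absorption A = 18.3·0.09 + 16.7·0.03 + 108·0.03 + 20.3·0.01 + 108·0.04 + 70.7·0.05 = 13.446 sabins.
Mean coefficient ᾱ = A/S = 0.0393.
Eyring denominator: −S ln(1−ᾱ) = 13.712.
V = 12 × 9 × 3 = 324 m³.
RT60 = 0.161 × 324 / 13.712 = 3.80 s.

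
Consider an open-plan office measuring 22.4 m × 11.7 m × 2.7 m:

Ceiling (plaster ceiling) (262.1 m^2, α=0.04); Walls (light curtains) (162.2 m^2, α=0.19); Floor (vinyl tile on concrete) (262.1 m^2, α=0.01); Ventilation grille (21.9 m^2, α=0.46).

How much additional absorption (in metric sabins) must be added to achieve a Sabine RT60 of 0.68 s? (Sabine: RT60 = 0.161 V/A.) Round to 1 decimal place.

113.5 sabins

Total absorption A₁ = 262.1×0.04 + 162.2×0.19 + 262.1×0.01 + 21.9×0.46
  = 10.484 + 30.818 + 2.621 + 10.074 = 53.997 m^2 sabins.
For T = 0.68 s, need A₂ = 0.161·V/T = 0.161·707.616/0.68 = 167.538 sabins.
Shortfall: 167.538 − 53.997 = 113.5 sabins.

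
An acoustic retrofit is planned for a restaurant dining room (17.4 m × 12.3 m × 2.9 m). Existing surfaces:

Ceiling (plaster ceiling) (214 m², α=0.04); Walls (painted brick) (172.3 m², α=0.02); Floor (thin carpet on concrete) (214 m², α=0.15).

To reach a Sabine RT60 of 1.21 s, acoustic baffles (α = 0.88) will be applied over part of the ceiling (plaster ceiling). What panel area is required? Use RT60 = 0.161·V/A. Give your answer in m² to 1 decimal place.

45.8

Total absorption A₁ = 214*0.04 + 172.3*0.02 + 214*0.15
  = 8.560 + 3.446 + 32.100 = 44.106 m² sabins.
V = 620.658 m³. Target absorption A₂ = 0.161 × 620.658 / 1.21 = 82.583 sabins.
ΔA needed = 82.583 − 44.106 = 38.477 sabins.
Net gain per m²: Δα = 0.88 − 0.04 = 0.84.
Panel area = 38.477 / 0.84 = 45.8 m².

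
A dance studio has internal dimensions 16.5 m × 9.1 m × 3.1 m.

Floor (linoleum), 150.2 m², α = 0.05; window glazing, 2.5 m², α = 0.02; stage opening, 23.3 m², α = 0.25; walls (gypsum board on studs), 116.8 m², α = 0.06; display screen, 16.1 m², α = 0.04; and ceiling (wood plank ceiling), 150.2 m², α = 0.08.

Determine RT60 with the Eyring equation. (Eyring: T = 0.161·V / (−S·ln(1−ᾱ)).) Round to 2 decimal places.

Total surface area S = 150.2 + 2.5 + 23.3 + 116.8 + 16.1 + 150.2 = 459.1 m².
Absorption A = 150.2·0.05 + 2.5·0.02 + 23.3·0.25 + 116.8·0.06 + 16.1·0.04 + 150.2·0.08 = 33.053 sabins.
Mean coefficient ᾱ = A/S = 0.0720.
−S·ln(1−ᾱ) = −459.1 × ln(1 − 0.0720) = 34.306.
V = 16.5 × 9.1 × 3.1 = 465.465 m³.
RT60 = 0.161 × 465.465 / 34.306 = 2.18 s.

2.18 s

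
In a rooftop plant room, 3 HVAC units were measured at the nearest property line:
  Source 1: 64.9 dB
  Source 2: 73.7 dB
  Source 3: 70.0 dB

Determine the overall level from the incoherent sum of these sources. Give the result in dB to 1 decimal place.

75.6 dB

Σ 10^(Lᵢ/10) = 3.653e+07.
L_total = 10·log₁₀(3.653e+07) = 75.6 dB.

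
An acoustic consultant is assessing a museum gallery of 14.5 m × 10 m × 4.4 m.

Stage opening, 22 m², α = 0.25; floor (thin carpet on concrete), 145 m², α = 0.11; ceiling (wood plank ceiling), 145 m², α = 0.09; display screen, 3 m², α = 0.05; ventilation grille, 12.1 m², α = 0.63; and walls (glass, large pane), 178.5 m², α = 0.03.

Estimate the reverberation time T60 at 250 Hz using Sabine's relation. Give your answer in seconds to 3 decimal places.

2.157 s

Total absorption A = 22·0.25 + 145·0.11 + 145·0.09 + 3·0.05 + 12.1·0.63 + 178.5·0.03
  = 5.500 + 15.950 + 13.050 + 0.150 + 7.623 + 5.355 = 47.628 m² sabins.
Room volume: 638 m³.
RT60 = 0.161 · V / A = 0.161 × 638 / 47.628 = 2.157 s.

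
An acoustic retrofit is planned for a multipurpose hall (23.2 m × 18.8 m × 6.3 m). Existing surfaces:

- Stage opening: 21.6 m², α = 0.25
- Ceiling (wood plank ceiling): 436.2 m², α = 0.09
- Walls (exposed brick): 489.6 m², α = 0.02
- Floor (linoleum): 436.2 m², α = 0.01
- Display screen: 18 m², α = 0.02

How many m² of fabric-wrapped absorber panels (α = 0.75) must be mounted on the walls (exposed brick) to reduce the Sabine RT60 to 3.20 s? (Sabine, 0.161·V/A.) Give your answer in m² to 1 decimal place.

Equivalent absorption area: A₁ = 21.6·0.25 + 436.2·0.09 + 489.6·0.02 + 436.2·0.01 + 18·0.02 = 59.172 m².
Required A₂ = 0.161·2747.808/3.20 = 138.249 sabins.
ΔA needed = 138.249 − 59.172 = 79.077 sabins.
Net gain per m²: Δα = 0.75 − 0.02 = 0.73.
Area = ΔA/Δα = 79.077/0.73 = 108.3 m².

108.3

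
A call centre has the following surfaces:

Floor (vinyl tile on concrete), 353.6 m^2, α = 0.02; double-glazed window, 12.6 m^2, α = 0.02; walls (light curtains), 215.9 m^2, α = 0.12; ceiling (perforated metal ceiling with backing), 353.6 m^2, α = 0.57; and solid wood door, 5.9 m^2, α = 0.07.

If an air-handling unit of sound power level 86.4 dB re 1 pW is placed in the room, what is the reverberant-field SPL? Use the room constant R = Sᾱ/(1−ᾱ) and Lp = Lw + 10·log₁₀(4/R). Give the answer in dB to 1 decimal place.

A = 235.197 sabins; S = 941.6 m^2.
ᾱ = 0.2498, so room constant R = A/(1−ᾱ) = 313.512 m^2.
Lp = 86.4 + 10·log₁₀(4/313.512) = 86.4 + (-18.94) = 67.5 dB.

67.5 dB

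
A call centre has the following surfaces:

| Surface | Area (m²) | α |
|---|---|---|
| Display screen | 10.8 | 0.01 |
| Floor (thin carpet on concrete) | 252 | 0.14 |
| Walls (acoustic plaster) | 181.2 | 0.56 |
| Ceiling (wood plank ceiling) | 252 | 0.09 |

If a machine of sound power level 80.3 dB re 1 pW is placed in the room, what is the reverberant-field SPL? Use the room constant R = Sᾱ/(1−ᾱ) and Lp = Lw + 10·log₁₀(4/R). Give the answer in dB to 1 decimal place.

A = 159.540 sabins; S = 696.0 m².
ᾱ = 159.540/696.0 = 0.2292; R = Sᾱ/(1−ᾱ) = 159.540/(1−0.2292) = 206.980 m².
Lp = Lw + 10 log₁₀(4/R) = 80.3 -17.14 = 63.2 dB.

63.2 dB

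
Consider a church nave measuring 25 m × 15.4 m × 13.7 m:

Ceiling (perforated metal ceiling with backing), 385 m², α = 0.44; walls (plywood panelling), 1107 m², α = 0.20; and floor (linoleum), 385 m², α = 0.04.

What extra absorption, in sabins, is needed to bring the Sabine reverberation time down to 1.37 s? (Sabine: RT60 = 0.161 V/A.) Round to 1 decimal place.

213.7 sabins

A₁ = Σ Sᵢαᵢ = 385×0.44 + 1107×0.20 + 385×0.04 = 406.200 sabins.
Target A₂ = 0.161·5274.5/1.37 = 619.850 sabins (V = 5274.5 m³).
Shortfall: 619.850 − 406.200 = 213.7 sabins.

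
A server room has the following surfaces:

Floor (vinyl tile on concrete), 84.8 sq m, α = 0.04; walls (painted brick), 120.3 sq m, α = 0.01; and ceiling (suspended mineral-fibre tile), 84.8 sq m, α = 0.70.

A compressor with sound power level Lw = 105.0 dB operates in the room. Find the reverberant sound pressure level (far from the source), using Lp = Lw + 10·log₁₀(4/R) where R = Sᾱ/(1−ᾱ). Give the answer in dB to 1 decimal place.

91.9 dB

Σ(Sᵢαᵢ) = 84.8×0.04 + 120.3×0.01 + 84.8×0.70 = 63.955; total area S = 289.9 sq m.
ᾱ = 63.955/289.9 = 0.2206; R = Sᾱ/(1−ᾱ) = 63.955/(1−0.2206) = 82.057 sq m.
Lp = 105.0 + 10·log₁₀(4/82.057) = 105.0 + (-13.12) = 91.9 dB.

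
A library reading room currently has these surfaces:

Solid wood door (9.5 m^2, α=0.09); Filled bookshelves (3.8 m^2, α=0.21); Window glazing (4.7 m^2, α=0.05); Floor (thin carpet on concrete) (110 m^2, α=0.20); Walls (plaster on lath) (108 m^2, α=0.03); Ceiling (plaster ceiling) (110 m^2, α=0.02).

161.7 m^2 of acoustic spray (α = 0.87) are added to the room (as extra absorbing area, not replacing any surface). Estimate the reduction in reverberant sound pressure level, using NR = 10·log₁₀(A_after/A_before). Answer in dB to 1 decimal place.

7.6 dB

Total absorption A_before = 9.5*0.09 + 3.8*0.21 + 4.7*0.05 + 110*0.20 + 108*0.03 + 110*0.02
  = 0.855 + 0.798 + 0.235 + 22.000 + 3.240 + 2.200 = 29.328 m^2 sabins.
Added absorption = 161.7 × 0.87 = 140.679 sabins.
A_after = 29.328 + 140.679 = 170.007 sabins.
NR = 10·log₁₀(170.007/29.328) = 7.6 dB.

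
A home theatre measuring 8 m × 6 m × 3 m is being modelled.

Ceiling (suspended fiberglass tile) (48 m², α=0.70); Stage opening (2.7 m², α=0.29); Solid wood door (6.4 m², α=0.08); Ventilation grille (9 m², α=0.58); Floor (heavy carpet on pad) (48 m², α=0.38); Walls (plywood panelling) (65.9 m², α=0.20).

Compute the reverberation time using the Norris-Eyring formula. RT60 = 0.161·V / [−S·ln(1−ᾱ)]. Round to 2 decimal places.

0.25 sec

S = Σ Sᵢ = 180.0 m².
Σ(Sᵢαᵢ) = 48×0.70 + 2.7×0.29 + 6.4×0.08 + 9×0.58 + 48×0.38 + 65.9×0.20 = 71.535.
ᾱ = 71.535 / 180.0 = 0.3974.
Eyring denominator: −S ln(1−ᾱ) = 91.170.
V = 8 × 6 × 3 = 144 m³.
RT60 = 0.161 × 144 / 91.170 = 0.25 s.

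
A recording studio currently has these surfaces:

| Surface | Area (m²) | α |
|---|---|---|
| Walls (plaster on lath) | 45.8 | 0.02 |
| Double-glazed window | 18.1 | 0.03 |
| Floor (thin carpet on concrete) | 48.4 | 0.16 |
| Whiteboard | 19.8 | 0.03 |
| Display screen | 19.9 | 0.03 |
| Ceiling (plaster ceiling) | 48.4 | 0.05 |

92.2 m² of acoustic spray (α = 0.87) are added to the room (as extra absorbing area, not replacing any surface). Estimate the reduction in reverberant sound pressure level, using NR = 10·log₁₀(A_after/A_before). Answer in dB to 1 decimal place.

Summing Sᵢαᵢ: 0.916 + 0.543 + 7.744 + 0.594 + 0.597 + 2.420 → A_before = 12.814 sabins.
Added absorption = 92.2 × 0.87 = 80.214 sabins.
New total A_after = 93.028 sabins.
NR = 10·log₁₀(93.028/12.814) = 8.6 dB.

8.6 dB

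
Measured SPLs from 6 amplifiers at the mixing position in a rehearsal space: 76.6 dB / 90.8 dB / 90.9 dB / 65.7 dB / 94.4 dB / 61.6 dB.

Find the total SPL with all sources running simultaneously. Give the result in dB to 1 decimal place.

97.2 dB

Converting to relative power and adding: 10^(76.6/10) + 10^(90.8/10) + 10^(90.9/10) + 10^(65.7/10) + 10^(94.4/10) + 10^(61.6/10) = 5.238e+09.
Combined level = 10 log₁₀(5.238e+09) = 97.2 dB.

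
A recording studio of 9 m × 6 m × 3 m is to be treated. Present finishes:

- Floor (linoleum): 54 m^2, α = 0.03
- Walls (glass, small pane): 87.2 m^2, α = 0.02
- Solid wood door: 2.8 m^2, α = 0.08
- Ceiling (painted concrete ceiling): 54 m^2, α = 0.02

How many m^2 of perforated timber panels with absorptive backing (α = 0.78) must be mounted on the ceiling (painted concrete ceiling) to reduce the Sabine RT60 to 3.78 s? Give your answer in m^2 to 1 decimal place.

Equivalent absorption area: A₁ = 54*0.03 + 87.2*0.02 + 2.8*0.08 + 54*0.02 = 4.668 m^2.
V = 162 m³. Target absorption A₂ = 0.161 × 162 / 3.78 = 6.900 sabins.
ΔA needed = 6.900 − 4.668 = 2.232 sabins.
Net gain per m^2: Δα = 0.78 − 0.02 = 0.76.
Panel area = 2.232 / 0.76 = 2.9 m^2.

2.9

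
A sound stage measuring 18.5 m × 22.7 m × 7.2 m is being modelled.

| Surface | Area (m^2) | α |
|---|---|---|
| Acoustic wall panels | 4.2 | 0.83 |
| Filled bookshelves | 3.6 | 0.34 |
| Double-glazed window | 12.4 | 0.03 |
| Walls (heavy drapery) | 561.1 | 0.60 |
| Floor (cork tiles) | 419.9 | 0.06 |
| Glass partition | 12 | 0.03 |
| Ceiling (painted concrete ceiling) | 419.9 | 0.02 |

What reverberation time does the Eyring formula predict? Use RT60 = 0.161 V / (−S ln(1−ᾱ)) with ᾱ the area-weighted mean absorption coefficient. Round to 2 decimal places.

Total surface area S = 4.2 + 3.6 + 12.4 + 561.1 + 419.9 + 12 + 419.9 = 1433.1 m^2.
Absorption A = 4.2·0.83 + 3.6·0.34 + 12.4·0.03 + 561.1·0.60 + 419.9·0.06 + 12·0.03 + 419.9·0.02 = 375.694 sabins.
ᾱ = 375.694 / 1433.1 = 0.2622.
Eyring denominator: −S ln(1−ᾱ) = 435.781.
V = 18.5 × 22.7 × 7.2 = 3023.64 m³.
RT60 = 0.161 × 3023.64 / 435.781 = 1.12 s.

1.12 sec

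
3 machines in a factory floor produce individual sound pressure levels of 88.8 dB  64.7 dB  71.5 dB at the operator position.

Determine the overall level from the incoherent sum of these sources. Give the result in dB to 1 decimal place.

Σ 10^(Lᵢ/10) = 7.757e+08.
Back to dB: 10·log₁₀ Σ = 88.9 dB.

88.9 dB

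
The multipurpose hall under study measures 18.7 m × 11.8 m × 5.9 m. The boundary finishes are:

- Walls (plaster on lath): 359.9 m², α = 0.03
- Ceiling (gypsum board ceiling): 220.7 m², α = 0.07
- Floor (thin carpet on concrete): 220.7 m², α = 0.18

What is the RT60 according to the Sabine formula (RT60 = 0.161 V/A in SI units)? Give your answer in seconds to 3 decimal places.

3.177 s

A = Σ Sᵢαᵢ = 359.9·0.03 + 220.7·0.07 + 220.7·0.18 = 65.972 sabins.
Room volume: 1301.894 m³.
Sabine: RT60 = 0.161 × 1301.894 / 65.972 = 3.177 s.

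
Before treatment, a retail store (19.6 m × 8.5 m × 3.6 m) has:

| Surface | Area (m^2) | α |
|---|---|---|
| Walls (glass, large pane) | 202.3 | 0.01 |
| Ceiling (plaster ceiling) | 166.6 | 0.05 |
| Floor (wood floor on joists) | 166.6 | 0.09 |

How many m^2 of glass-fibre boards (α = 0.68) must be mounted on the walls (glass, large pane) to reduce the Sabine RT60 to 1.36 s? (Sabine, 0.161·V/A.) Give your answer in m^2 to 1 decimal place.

68.1

A₁ = Σ Sᵢαᵢ = 202.3×0.01 + 166.6×0.05 + 166.6×0.09 = 25.347 sabins.
V = 599.76 m³. Target absorption A₂ = 0.161 × 599.76 / 1.36 = 71.001 sabins.
ΔA needed = 71.001 − 25.347 = 45.654 sabins.
Each m^2 of panel replacing the walls (glass, large pane) adds (0.68 − 0.01) = 0.67 sabins.
Panel area = 45.654 / 0.67 = 68.1 m^2.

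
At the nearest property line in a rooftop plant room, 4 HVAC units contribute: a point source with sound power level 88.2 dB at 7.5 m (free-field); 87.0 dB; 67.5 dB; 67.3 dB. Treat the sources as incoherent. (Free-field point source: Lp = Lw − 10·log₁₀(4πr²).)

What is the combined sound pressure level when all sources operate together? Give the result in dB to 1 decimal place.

87.1 dB

Source at 7.5 m: Lp = 88.2 − 10·log₁₀(4π·7.5²) = 88.2 − 10·log₁₀(706.858) = 59.7 dB.
Sum in the linear (power) domain: Σ 10^(Lᵢ/10) = 10^(59.7/10) + 10^(87.0/10) + 10^(67.5/10) + 10^(67.3/10) = 5.131e+08.
L_total = 10·log₁₀(5.131e+08) = 87.1 dB.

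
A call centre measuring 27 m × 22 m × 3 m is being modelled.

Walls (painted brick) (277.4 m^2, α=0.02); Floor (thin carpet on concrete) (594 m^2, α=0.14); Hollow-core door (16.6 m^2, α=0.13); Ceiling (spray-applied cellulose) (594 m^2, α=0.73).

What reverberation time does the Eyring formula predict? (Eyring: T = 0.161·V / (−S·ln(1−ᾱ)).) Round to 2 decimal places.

Total surface area S = 277.4 + 594 + 16.6 + 594 = 1482.0 m^2.
Σ(Sᵢαᵢ) = 277.4×0.02 + 594×0.14 + 16.6×0.13 + 594×0.73 = 524.486.
Mean coefficient ᾱ = A/S = 0.3539.
Eyring denominator: −S ln(1−ᾱ) = 647.339.
V = 27 × 22 × 3 = 1782 m³.
T = 0.161·V/[−S·ln(1−ᾱ)] = 0.161·1782/647.339 = 0.44 s.

0.44 sec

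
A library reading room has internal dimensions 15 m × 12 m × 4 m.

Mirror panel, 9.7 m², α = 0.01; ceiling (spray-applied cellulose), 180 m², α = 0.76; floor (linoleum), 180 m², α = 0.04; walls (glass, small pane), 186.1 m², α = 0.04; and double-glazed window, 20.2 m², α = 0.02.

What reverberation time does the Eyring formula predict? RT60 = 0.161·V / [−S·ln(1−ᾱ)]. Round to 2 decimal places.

Total surface area S = 9.7 + 180 + 180 + 186.1 + 20.2 = 576.0 m².
Σ(Sᵢαᵢ) = 9.7·0.01 + 180·0.76 + 180·0.04 + 186.1·0.04 + 20.2·0.02 = 151.945.
Mean coefficient ᾱ = A/S = 0.2638.
Eyring denominator: −S ln(1−ᾱ) = 176.402.
V = 15 × 12 × 4 = 720 m³.
T = 0.161·V/[−S·ln(1−ᾱ)] = 0.161·720/176.402 = 0.66 s.

0.66 s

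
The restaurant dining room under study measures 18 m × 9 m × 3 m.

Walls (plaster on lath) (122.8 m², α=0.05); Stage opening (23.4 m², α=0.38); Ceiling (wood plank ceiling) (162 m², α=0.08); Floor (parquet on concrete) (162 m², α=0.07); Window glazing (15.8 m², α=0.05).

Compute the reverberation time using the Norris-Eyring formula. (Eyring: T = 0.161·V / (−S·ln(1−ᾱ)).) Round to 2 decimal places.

1.87 s

S = Σ Sᵢ = 486.0 m².
Σ(Sᵢαᵢ) = 122.8×0.05 + 23.4×0.38 + 162×0.08 + 162×0.07 + 15.8×0.05 = 40.122.
ᾱ = 40.122 / 486.0 = 0.0826.
Eyring denominator: −S ln(1−ᾱ) = 41.899.
V = 18 × 9 × 3 = 486 m³.
T = 0.161·V/[−S·ln(1−ᾱ)] = 0.161·486/41.899 = 1.87 s.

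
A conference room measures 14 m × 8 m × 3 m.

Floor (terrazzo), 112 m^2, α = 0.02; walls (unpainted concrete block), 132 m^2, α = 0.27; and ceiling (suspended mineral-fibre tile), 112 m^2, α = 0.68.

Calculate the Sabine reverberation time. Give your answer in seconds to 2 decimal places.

Total absorption A = 112·0.02 + 132·0.27 + 112·0.68
  = 2.240 + 35.640 + 76.160 = 114.040 m^2 sabins.
V = 14·8·3 = 336 m³.
T = 0.161 V/A = 0.161·336/114.040 = 0.47 s.

0.47 sec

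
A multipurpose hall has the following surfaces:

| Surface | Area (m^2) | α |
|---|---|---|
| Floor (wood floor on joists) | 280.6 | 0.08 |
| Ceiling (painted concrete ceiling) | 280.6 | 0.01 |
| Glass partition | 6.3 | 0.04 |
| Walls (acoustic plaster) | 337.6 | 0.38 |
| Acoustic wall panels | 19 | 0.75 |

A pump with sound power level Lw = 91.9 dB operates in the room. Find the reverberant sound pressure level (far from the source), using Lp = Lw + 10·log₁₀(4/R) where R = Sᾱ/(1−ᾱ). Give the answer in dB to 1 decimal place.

74.8 dB

A = 168.044 sabins; S = 924.1 m^2.
ᾱ = 0.1818, so room constant R = A/(1−ᾱ) = 205.383 m^2.
Lp = Lw + 10 log₁₀(4/R) = 91.9 -17.11 = 74.8 dB.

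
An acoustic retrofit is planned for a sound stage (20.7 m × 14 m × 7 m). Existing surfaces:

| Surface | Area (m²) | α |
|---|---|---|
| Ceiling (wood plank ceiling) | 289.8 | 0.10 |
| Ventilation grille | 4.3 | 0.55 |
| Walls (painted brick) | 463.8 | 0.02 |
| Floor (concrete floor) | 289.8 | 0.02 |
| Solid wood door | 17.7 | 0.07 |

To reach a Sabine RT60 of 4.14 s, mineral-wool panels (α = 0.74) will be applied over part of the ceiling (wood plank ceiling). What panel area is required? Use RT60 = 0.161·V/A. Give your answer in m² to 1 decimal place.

A₁ = Σ Sᵢαᵢ = 289.8·0.10 + 4.3·0.55 + 463.8·0.02 + 289.8·0.02 + 17.7·0.07 = 47.656 sabins.
Required A₂ = 0.161·2028.6/4.14 = 78.890 sabins.
ΔA needed = 78.890 − 47.656 = 31.234 sabins.
Each m² of panel replacing the ceiling (wood plank ceiling) adds (0.74 − 0.10) = 0.64 sabins.
Panel area = 31.234 / 0.64 = 48.8 m².

48.8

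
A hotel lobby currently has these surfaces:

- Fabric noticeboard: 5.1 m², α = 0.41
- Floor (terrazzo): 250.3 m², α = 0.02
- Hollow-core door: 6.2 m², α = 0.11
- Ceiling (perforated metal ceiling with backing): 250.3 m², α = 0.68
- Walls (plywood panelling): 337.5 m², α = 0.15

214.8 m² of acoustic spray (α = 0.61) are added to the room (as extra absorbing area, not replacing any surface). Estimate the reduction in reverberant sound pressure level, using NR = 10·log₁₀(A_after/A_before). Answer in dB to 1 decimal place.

2.0 dB

A_before = Σ Sᵢαᵢ = 5.1·0.41 + 250.3·0.02 + 6.2·0.11 + 250.3·0.68 + 337.5·0.15 = 228.608 sabins.
Added absorption = 214.8 × 0.61 = 131.028 sabins.
A_after = 228.608 + 131.028 = 359.636 sabins.
Reduction = 10 log₁₀(A_after/A_before) = 10 log₁₀(1.5732) = 2.0 dB.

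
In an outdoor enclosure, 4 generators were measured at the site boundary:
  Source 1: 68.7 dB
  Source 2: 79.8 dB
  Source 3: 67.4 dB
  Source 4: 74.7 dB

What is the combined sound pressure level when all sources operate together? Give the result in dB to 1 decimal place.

Converting to relative power and adding: 10^(68.7/10) + 10^(79.8/10) + 10^(67.4/10) + 10^(74.7/10) = 1.379e+08.
Combined level = 10 log₁₀(1.379e+08) = 81.4 dB.

81.4 dB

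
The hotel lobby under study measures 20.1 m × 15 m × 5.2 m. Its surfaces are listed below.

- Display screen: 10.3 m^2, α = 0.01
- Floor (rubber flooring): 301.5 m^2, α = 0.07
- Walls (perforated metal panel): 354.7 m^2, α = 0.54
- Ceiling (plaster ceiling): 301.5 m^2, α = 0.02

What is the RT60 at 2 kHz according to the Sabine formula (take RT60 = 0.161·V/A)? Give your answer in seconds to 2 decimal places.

1.15 seconds

Summing Sᵢαᵢ: 0.103 + 21.105 + 191.538 + 6.030 → A = 218.776 sabins.
Room volume: 1567.8 m³.
RT60 = 0.161 · V / A = 0.161 × 1567.8 / 218.776 = 1.15 s.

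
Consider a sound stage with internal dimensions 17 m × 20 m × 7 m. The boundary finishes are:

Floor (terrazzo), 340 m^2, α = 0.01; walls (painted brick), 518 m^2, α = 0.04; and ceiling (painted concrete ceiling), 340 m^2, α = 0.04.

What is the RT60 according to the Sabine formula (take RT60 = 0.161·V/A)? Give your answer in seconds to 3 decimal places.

10.159 sec

A = Σ Sᵢαᵢ = 340·0.01 + 518·0.04 + 340·0.04 = 37.720 sabins.
Volume V = 17 × 20 × 7 = 2380 m³.
T = 0.161 V/A = 0.161·2380/37.720 = 10.159 s.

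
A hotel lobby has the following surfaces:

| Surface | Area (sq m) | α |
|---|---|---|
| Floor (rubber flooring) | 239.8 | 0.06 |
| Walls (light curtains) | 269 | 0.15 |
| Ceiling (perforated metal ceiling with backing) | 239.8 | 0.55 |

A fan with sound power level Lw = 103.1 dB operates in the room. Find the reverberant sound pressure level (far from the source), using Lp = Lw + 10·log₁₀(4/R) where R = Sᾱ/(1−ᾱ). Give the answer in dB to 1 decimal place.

A = 186.628 sabins; S = 748.6 sq m.
ᾱ = 186.628/748.6 = 0.2493; R = Sᾱ/(1−ᾱ) = 186.628/(1−0.2493) = 248.605 sq m.
Lp = Lw + 10 log₁₀(4/R) = 103.1 -17.93 = 85.2 dB.

85.2 dB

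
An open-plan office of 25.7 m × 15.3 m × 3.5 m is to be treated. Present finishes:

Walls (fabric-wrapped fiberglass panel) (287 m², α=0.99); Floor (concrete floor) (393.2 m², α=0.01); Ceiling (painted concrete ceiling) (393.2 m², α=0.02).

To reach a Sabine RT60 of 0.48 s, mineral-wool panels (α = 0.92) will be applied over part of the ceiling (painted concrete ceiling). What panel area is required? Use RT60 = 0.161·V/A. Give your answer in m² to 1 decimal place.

184.1

A₁ = Σ Sᵢαᵢ = 287*0.99 + 393.2*0.01 + 393.2*0.02 = 295.926 sabins.
V = 1376.235 m³. Target absorption A₂ = 0.161 × 1376.235 / 0.48 = 461.612 sabins.
ΔA needed = 461.612 − 295.926 = 165.686 sabins.
Each m² of panel replacing the ceiling (painted concrete ceiling) adds (0.92 − 0.02) = 0.90 sabins.
Panel area = 165.686 / 0.90 = 184.1 m².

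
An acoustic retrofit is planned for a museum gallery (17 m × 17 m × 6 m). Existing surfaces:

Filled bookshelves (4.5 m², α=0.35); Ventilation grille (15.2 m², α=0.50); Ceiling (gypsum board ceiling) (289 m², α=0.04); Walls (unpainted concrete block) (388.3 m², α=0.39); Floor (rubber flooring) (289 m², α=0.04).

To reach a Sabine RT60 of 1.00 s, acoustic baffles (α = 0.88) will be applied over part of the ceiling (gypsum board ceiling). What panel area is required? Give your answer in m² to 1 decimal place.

113.6

Equivalent absorption area: A₁ = 4.5·0.35 + 15.2·0.50 + 289·0.04 + 388.3·0.39 + 289·0.04 = 183.732 m².
V = 1734 m³. Target absorption A₂ = 0.161 × 1734 / 1.00 = 279.174 sabins.
ΔA needed = 279.174 − 183.732 = 95.442 sabins.
Each m² of panel replacing the ceiling (gypsum board ceiling) adds (0.88 − 0.04) = 0.84 sabins.
Area = ΔA/Δα = 95.442/0.84 = 113.6 m².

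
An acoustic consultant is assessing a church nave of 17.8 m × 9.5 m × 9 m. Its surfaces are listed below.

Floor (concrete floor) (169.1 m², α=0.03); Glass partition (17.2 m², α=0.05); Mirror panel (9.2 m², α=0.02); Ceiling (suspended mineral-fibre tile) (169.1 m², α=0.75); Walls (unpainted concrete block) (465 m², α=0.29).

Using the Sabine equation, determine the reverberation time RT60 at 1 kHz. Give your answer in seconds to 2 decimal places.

Equivalent absorption area: A = 169.1×0.03 + 17.2×0.05 + 9.2×0.02 + 169.1×0.75 + 465×0.29 = 267.792 m².
Volume V = 17.8 × 9.5 × 9 = 1521.9 m³.
T = 0.161 V/A = 0.161·1521.9/267.792 = 0.91 s.

0.91 seconds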